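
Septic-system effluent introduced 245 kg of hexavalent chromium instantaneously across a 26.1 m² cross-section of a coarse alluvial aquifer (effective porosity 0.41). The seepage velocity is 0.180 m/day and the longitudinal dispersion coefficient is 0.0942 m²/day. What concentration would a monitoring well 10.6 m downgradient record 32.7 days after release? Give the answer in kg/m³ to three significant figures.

0.606 kg/m³

For an instantaneous plane source, C(x,t) = M/(n_e·A·√(4πDt)) · exp(−(x−vt)²/(4Dt)), with n_e·A the pore (flow) area.
Plume center vt = 0.180 × 32.7 = 5.886 m, so the well at 10.6 m is 4.714 m downgradient of the peak.
√(4πDt) = 6.222 m, giving peak height M/(n_e·A·√(4πDt)) = 245/(0.41 × 26.1 × 6.222) = 3.680 kg/m³.
(x−vt)²/(4Dt) = (4.714)²/(4 × 0.0942 × 32.7) = 1.804; exp(−1.804) = 0.1646.
C = 3.680 × 0.1646 = 0.606 kg/m³.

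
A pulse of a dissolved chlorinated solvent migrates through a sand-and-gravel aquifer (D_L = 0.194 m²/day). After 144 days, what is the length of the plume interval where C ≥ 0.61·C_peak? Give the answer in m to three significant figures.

The plume is Gaussian with σ = √(2Dt) = √(2 × 0.194 × 144) = 7.475 m.
C/C_peak = exp(−Δx²/(2σ²)) = 0.61 ⇒ Δx = σ·√(−2 ln 0.61) = 7.475 × 0.9943 = 7.432 m.
Width = 2Δx = 14.9 m.

14.9 m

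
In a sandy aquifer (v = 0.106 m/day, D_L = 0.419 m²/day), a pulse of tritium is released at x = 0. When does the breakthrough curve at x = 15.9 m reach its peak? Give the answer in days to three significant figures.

For the 1D instantaneous-source solution, setting ∂C/∂t = 0 at fixed x gives v²t² + 2Dt − x² = 0, so t = (√(D² + v²x²) − D)/v².
√(D² + v²x²) = √(0.419² + 0.106² × 15.9²) = 1.737; v² = 0.011236.
t = (1.737 − 0.419)/0.011236 = 117 days (vs. the pure-advection estimate x/v = 150 d).

117 days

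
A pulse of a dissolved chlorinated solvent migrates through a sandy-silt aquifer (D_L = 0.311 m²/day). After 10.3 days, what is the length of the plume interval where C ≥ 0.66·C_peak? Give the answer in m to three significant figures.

4.61 m

The plume is Gaussian with σ = √(2Dt) = √(2 × 0.311 × 10.3) = 2.531 m.
C/C_peak = exp(−Δx²/(2σ²)) = 0.66 ⇒ Δx = σ·√(−2 ln 0.66) = 2.531 × 0.9116 = 2.307 m.
Width = 2Δx = 4.61 m.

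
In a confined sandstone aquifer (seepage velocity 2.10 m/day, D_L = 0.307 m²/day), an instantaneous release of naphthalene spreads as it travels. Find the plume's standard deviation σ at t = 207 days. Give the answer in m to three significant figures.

Dispersive spreading gives a Gaussian with σ² = 2Dt; advection only shifts the center.
σ = √(2 × 0.307 × 207) = 11.3 m.

11.3 m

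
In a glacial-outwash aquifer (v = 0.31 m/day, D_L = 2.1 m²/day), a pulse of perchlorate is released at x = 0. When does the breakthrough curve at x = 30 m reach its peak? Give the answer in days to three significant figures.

77.4 days

For the 1D instantaneous-source solution, setting ∂C/∂t = 0 at fixed x gives v²t² + 2Dt − x² = 0, so t = (√(D² + v²x²) − D)/v².
√(D² + v²x²) = √(2.1² + 0.31² × 30²) = 9.534; v² = 0.0961.
t = (9.534 − 2.1)/0.0961 = 77.4 days (vs. the pure-advection estimate x/v = 96.8 d).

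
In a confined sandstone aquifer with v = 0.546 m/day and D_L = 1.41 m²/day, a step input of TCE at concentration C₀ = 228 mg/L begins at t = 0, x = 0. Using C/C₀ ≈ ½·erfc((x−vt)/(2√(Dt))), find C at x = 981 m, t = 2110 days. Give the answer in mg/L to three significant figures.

For a continuous step input, C/C₀ ≈ ½·erfc((x−vt)/(2√(Dt))).
vt = 0.546 × 2110 = 1152.06 m and 2√(Dt) = 2√(1.41 × 2110) = 109.1 m.
Argument (x−vt)/(2√(Dt)) = (981 − 1152.06)/109.1 = -1.568; ½·erfc(-1.568) = 0.9867.
C = 228 × 0.9867 = 225 mg/L.

225 mg/L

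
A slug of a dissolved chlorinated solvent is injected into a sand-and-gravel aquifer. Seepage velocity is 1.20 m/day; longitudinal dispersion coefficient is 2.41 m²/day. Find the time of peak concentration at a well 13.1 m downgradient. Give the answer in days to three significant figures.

For the 1D instantaneous-source solution, setting ∂C/∂t = 0 at fixed x gives v²t² + 2Dt − x² = 0, so t = (√(D² + v²x²) − D)/v².
√(D² + v²x²) = √(2.41² + 1.20² × 13.1²) = 15.90; v² = 1.44.
t = (15.90 − 2.41)/1.44 = 9.37 days (vs. the pure-advection estimate x/v = 10.9 d).

9.37 days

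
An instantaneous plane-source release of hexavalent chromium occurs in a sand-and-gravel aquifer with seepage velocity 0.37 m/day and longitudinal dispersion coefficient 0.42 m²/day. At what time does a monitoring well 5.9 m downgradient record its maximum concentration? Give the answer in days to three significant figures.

13.2 days

For the 1D instantaneous-source solution, setting ∂C/∂t = 0 at fixed x gives v²t² + 2Dt − x² = 0, so t = (√(D² + v²x²) − D)/v².
√(D² + v²x²) = √(0.42² + 0.37² × 5.9²) = 2.223; v² = 0.1369.
t = (2.223 − 0.42)/0.1369 = 13.2 days (vs. the pure-advection estimate x/v = 15.9 d).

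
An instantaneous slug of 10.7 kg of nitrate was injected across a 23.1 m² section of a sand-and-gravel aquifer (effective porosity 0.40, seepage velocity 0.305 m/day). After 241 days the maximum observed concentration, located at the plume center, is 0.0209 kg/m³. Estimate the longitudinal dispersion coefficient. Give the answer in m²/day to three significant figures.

1.01 m²/day

At the plume center C_max = M/(n_e·A·√(4πDt)), so D = M²/(4πt·(n_e·A·C_max)²).
n_e·A·C_max = 0.40 × 23.1 × 0.0209 = 0.1931 kg/m.
D = 10.7²/(4π × 241 × 0.1931²) = 1.01 m²/day.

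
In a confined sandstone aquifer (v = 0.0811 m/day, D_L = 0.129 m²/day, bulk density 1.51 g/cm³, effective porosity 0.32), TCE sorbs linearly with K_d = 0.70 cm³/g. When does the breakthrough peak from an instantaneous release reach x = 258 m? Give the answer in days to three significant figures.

13600 days

Retardation factor R = 1 + ρ_b·K_d/n = 1 + 1.51 × 0.70/0.32 = 4.303.
Sorption retards both mechanisms: v_R = v/R = 0.01885 m/day, D_R = D/R = 0.02998 m²/day.
Peak time from v_R²t² + 2D_R t − x² = 0: t = (√(D_R² + v_R²x²) − D_R)/v_R².
√(D_R² + v_R²x²) = √(0.02998² + 0.01885² × 258²) = 4.863; v_R² = 0.0003553.
t = (4.863 − 0.02998)/0.0003553 = 13600 days.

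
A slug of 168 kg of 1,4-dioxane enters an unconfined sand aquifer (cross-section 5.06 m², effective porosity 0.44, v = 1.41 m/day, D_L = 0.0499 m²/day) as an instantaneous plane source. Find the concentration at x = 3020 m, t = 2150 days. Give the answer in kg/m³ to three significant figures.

For an instantaneous plane source, C(x,t) = M/(n_e·A·√(4πDt)) · exp(−(x−vt)²/(4Dt)), with n_e·A the pore (flow) area.
Plume center vt = 1.41 × 2150 = 3031.5 m, so the well at 3020 m is 11.5 m upgradient of the peak.
√(4πDt) = 36.72 m, giving peak height M/(n_e·A·√(4πDt)) = 168/(0.44 × 5.06 × 36.72) = 2.055 kg/m³.
(x−vt)²/(4Dt) = (-11.5)²/(4 × 0.0499 × 2150) = 0.3082; exp(−0.3082) = 0.7348.
C = 2.055 × 0.7348 = 1.51 kg/m³.

1.51 kg/m³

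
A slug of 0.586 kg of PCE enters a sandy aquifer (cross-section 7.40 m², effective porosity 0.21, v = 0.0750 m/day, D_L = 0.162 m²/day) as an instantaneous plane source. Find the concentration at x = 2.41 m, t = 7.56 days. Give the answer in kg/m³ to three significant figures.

0.0481 kg/m³

For an instantaneous plane source, C(x,t) = M/(n_e·A·√(4πDt)) · exp(−(x−vt)²/(4Dt)), with n_e·A the pore (flow) area.
Plume center vt = 0.0750 × 7.56 = 0.567 m, so the well at 2.41 m is 1.843 m downgradient of the peak.
√(4πDt) = 3.923 m, giving peak height M/(n_e·A·√(4πDt)) = 0.586/(0.21 × 7.40 × 3.923) = 0.09612 kg/m³.
(x−vt)²/(4Dt) = (1.843)²/(4 × 0.162 × 7.56) = 0.6934; exp(−0.6934) = 0.4999.
C = 0.09612 × 0.4999 = 0.0481 kg/m³.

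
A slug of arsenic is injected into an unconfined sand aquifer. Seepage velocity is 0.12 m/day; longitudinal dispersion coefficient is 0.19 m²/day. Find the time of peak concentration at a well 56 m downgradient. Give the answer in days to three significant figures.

For the 1D instantaneous-source solution, setting ∂C/∂t = 0 at fixed x gives v²t² + 2Dt − x² = 0, so t = (√(D² + v²x²) − D)/v².
√(D² + v²x²) = √(0.19² + 0.12² × 56²) = 6.723; v² = 0.0144.
t = (6.723 − 0.19)/0.0144 = 454 days (vs. the pure-advection estimate x/v = 467 d).

454 days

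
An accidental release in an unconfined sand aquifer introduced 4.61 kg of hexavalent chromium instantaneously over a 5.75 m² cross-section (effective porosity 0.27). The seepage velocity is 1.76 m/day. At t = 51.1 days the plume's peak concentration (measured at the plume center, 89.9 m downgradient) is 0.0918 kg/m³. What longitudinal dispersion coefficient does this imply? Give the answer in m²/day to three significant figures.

1.63 m²/day

At the plume center C_max = M/(n_e·A·√(4πDt)), so D = M²/(4πt·(n_e·A·C_max)²).
n_e·A·C_max = 0.27 × 5.75 × 0.0918 = 0.1425 kg/m.
D = 4.61²/(4π × 51.1 × 0.1425²) = 1.63 m²/day.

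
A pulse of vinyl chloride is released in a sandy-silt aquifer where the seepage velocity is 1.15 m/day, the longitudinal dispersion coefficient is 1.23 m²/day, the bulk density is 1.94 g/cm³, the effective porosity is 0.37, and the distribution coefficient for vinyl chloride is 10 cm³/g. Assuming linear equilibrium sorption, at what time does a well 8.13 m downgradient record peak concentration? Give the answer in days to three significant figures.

331 days

Retardation factor R = 1 + ρ_b·K_d/n = 1 + 1.94 × 10/0.37 = 53.43.
Sorption retards both mechanisms: v_R = v/R = 0.02152 m/day, D_R = D/R = 0.02302 m²/day.
Peak time from v_R²t² + 2D_R t − x² = 0: t = (√(D_R² + v_R²x²) − D_R)/v_R².
√(D_R² + v_R²x²) = √(0.02302² + 0.02152² × 8.13²) = 0.1765; v_R² = 0.0004631.
t = (0.1765 − 0.02302)/0.0004631 = 331 days.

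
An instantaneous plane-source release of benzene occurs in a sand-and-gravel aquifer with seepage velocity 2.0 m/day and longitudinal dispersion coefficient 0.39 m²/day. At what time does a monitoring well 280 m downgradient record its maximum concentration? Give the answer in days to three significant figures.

For the 1D instantaneous-source solution, setting ∂C/∂t = 0 at fixed x gives v²t² + 2Dt − x² = 0, so t = (√(D² + v²x²) − D)/v².
√(D² + v²x²) = √(0.39² + 2.0² × 280²) = 560.0; v² = 4.
t = (560.0 − 0.39)/4 = 140 days (vs. the pure-advection estimate x/v = 140 d).

140 days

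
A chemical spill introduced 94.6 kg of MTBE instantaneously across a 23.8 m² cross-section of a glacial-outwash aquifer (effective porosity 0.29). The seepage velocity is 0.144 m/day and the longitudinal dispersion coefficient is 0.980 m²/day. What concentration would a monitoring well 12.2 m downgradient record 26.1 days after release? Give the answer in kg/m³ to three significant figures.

For an instantaneous plane source, C(x,t) = M/(n_e·A·√(4πDt)) · exp(−(x−vt)²/(4Dt)), with n_e·A the pore (flow) area.
Plume center vt = 0.144 × 26.1 = 3.7584 m, so the well at 12.2 m is 8.4416 m downgradient of the peak.
√(4πDt) = 17.93 m, giving peak height M/(n_e·A·√(4πDt)) = 94.6/(0.29 × 23.8 × 17.93) = 0.7644 kg/m³.
(x−vt)²/(4Dt) = (8.4416)²/(4 × 0.980 × 26.1) = 0.6965; exp(−0.6965) = 0.4983.
C = 0.7644 × 0.4983 = 0.381 kg/m³.

0.381 kg/m³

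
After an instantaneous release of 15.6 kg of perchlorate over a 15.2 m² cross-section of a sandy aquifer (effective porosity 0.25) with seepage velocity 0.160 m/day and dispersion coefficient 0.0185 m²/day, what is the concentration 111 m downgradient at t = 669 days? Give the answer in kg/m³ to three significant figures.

For an instantaneous plane source, C(x,t) = M/(n_e·A·√(4πDt)) · exp(−(x−vt)²/(4Dt)), with n_e·A the pore (flow) area.
Plume center vt = 0.160 × 669 = 107.04 m, so the well at 111 m is 3.96 m downgradient of the peak.
√(4πDt) = 12.47 m, giving peak height M/(n_e·A·√(4πDt)) = 15.6/(0.25 × 15.2 × 12.47) = 0.3292 kg/m³.
(x−vt)²/(4Dt) = (3.96)²/(4 × 0.0185 × 669) = 0.3168; exp(−0.3168) = 0.7285.
C = 0.3292 × 0.7285 = 0.240 kg/m³.

0.240 kg/m³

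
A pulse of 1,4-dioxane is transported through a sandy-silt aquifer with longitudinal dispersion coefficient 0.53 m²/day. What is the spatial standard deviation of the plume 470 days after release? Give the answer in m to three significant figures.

Dispersive spreading gives a Gaussian with σ² = 2Dt; advection only shifts the center.
σ = √(2 × 0.53 × 470) = 22.3 m.

22.3 m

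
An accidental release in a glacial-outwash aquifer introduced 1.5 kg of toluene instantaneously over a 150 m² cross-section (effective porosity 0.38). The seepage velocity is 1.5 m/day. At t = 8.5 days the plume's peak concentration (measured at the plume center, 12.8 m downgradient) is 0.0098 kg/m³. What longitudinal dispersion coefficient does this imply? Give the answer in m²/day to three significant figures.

0.0675 m²/day

At the plume center C_max = M/(n_e·A·√(4πDt)), so D = M²/(4πt·(n_e·A·C_max)²).
n_e·A·C_max = 0.38 × 150 × 0.0098 = 0.5586 kg/m.
D = 1.5²/(4π × 8.5 × 0.5586²) = 0.0675 m²/day.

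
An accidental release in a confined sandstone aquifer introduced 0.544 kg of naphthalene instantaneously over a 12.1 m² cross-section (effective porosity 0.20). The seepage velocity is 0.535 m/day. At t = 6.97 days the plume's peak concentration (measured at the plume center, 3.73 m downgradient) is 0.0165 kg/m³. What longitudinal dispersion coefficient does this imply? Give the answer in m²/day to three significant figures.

At the plume center C_max = M/(n_e·A·√(4πDt)), so D = M²/(4πt·(n_e·A·C_max)²).
n_e·A·C_max = 0.20 × 12.1 × 0.0165 = 0.03993 kg/m.
D = 0.544²/(4π × 6.97 × 0.03993²) = 2.12 m²/day.

2.12 m²/day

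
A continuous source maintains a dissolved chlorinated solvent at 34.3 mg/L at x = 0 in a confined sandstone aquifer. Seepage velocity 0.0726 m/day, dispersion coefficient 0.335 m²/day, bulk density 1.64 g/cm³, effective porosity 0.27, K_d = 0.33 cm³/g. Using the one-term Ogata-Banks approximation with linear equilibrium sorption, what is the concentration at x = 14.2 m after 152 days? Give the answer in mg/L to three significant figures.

Retardation factor R = 1 + ρ_b·K_d/n = 1 + 1.64 × 0.33/0.27 = 3.004.
Sorption retards both mechanisms: v_R = v/R = 0.02417 m/day, D_R = D/R = 0.1115 m²/day.
v_R·t = 0.02417 × 152 = 3.67384 m; 2√(D_R t) = 8.234 m; argument = (14.2 − 3.67384)/8.234 = 1.278.
C = C₀ × ½·erfc(1.278) = 34.3 × 0.03535 = 1.21 mg/L.

1.21 mg/L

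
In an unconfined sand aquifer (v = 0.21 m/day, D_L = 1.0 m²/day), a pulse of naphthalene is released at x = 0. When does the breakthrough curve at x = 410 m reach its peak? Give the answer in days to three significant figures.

For the 1D instantaneous-source solution, setting ∂C/∂t = 0 at fixed x gives v²t² + 2Dt − x² = 0, so t = (√(D² + v²x²) − D)/v².
√(D² + v²x²) = √(1.0² + 0.21² × 410²) = 86.11; v² = 0.0441.
t = (86.11 − 1.0)/0.0441 = 1930 days (vs. the pure-advection estimate x/v = 1950 d).

1930 days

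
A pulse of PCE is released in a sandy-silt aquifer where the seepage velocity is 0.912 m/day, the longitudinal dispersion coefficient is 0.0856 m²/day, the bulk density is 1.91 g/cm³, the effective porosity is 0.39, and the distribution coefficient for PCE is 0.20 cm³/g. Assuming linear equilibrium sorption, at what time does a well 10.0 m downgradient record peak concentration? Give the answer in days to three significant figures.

Retardation factor R = 1 + ρ_b·K_d/n = 1 + 1.91 × 0.20/0.39 = 1.979.
Sorption retards both mechanisms: v_R = v/R = 0.4608 m/day, D_R = D/R = 0.04325 m²/day.
Peak time from v_R²t² + 2D_R t − x² = 0: t = (√(D_R² + v_R²x²) − D_R)/v_R².
√(D_R² + v_R²x²) = √(0.04325² + 0.4608² × 10.0²) = 4.608; v_R² = 0.2123.
t = (4.608 − 0.04325)/0.2123 = 21.5 days.

21.5 days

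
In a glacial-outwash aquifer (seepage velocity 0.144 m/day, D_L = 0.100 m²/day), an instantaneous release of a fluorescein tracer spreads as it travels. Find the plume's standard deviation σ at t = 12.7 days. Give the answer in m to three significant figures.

Dispersive spreading gives a Gaussian with σ² = 2Dt; advection only shifts the center.
σ = √(2 × 0.100 × 12.7) = 1.59 m.

1.59 m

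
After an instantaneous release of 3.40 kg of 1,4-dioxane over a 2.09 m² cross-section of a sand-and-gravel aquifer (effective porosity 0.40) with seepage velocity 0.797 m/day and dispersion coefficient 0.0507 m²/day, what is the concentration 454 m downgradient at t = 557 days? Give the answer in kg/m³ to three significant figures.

0.0880 kg/m³

For an instantaneous plane source, C(x,t) = M/(n_e·A·√(4πDt)) · exp(−(x−vt)²/(4Dt)), with n_e·A the pore (flow) area.
Plume center vt = 0.797 × 557 = 443.929 m, so the well at 454 m is 10.071 m downgradient of the peak.
√(4πDt) = 18.84 m, giving peak height M/(n_e·A·√(4πDt)) = 3.40/(0.40 × 2.09 × 18.84) = 0.2159 kg/m³.
(x−vt)²/(4Dt) = (10.071)²/(4 × 0.0507 × 557) = 0.8979; exp(−0.8979) = 0.4074.
C = 0.2159 × 0.4074 = 0.0880 kg/m³.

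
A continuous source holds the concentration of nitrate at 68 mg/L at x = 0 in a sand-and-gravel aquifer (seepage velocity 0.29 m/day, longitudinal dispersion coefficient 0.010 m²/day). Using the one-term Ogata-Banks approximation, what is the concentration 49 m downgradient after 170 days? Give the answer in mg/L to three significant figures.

For a continuous step input, C/C₀ ≈ ½·erfc((x−vt)/(2√(Dt))).
vt = 0.29 × 170 = 49.3 m and 2√(Dt) = 2√(0.010 × 170) = 2.608 m.
Argument (x−vt)/(2√(Dt)) = (49 − 49.3)/2.608 = -0.1150; ½·erfc(-0.1150) = 0.5646.
C = 68 × 0.5646 = 38.4 mg/L.

38.4 mg/L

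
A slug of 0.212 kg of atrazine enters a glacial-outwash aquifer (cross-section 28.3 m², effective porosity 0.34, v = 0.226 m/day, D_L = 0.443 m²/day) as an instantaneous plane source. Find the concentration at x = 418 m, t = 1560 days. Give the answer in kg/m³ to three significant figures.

For an instantaneous plane source, C(x,t) = M/(n_e·A·√(4πDt)) · exp(−(x−vt)²/(4Dt)), with n_e·A the pore (flow) area.
Plume center vt = 0.226 × 1560 = 352.56 m, so the well at 418 m is 65.44 m downgradient of the peak.
√(4πDt) = 93.19 m, giving peak height M/(n_e·A·√(4πDt)) = 0.212/(0.34 × 28.3 × 93.19) = 0.0002364 kg/m³.
(x−vt)²/(4Dt) = (65.44)²/(4 × 0.443 × 1560) = 1.549; exp(−1.549) = 0.2125.
C = 0.0002364 × 0.2125 = 5.02e-05 kg/m³.

5.02e-05 kg/m³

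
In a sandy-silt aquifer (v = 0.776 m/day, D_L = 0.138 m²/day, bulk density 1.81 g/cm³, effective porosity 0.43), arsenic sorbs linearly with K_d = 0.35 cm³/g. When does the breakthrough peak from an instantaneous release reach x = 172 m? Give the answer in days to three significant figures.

Retardation factor R = 1 + ρ_b·K_d/n = 1 + 1.81 × 0.35/0.43 = 2.473.
Sorption retards both mechanisms: v_R = v/R = 0.3138 m/day, D_R = D/R = 0.05580 m²/day.
Peak time from v_R²t² + 2D_R t − x² = 0: t = (√(D_R² + v_R²x²) − D_R)/v_R².
√(D_R² + v_R²x²) = √(0.05580² + 0.3138² × 172²) = 53.97; v_R² = 0.09847.
t = (53.97 − 0.05580)/0.09847 = 548 days.

548 days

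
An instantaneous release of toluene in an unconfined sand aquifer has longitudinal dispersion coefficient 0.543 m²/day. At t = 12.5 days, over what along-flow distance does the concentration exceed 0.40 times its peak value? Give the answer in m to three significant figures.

9.98 m

The plume is Gaussian with σ = √(2Dt) = √(2 × 0.543 × 12.5) = 3.684 m.
C/C_peak = exp(−Δx²/(2σ²)) = 0.40 ⇒ Δx = σ·√(−2 ln 0.40) = 3.684 × 1.354 = 4.988 m.
Width = 2Δx = 9.98 m.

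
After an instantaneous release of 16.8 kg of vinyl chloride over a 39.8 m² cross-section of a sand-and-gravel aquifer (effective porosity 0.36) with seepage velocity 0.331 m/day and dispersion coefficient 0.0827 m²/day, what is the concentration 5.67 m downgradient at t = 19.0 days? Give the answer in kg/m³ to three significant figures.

For an instantaneous plane source, C(x,t) = M/(n_e·A·√(4πDt)) · exp(−(x−vt)²/(4Dt)), with n_e·A the pore (flow) area.
Plume center vt = 0.331 × 19.0 = 6.289 m, so the well at 5.67 m is 0.619 m upgradient of the peak.
√(4πDt) = 4.444 m, giving peak height M/(n_e·A·√(4πDt)) = 16.8/(0.36 × 39.8 × 4.444) = 0.2638 kg/m³.
(x−vt)²/(4Dt) = (-0.619)²/(4 × 0.0827 × 19.0) = 0.06096; exp(−0.06096) = 0.9409.
C = 0.2638 × 0.9409 = 0.248 kg/m³.

0.248 kg/m³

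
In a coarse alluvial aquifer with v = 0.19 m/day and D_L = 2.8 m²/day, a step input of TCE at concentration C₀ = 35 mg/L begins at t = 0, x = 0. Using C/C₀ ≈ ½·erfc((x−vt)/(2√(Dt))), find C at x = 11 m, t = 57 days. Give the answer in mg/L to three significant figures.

17.4 mg/L

For a continuous step input, C/C₀ ≈ ½·erfc((x−vt)/(2√(Dt))).
vt = 0.19 × 57 = 10.83 m and 2√(Dt) = 2√(2.8 × 57) = 25.27 m.
Argument (x−vt)/(2√(Dt)) = (11 − 10.83)/25.27 = 0.006727; ½·erfc(0.006727) = 0.4962.
C = 35 × 0.4962 = 17.4 mg/L.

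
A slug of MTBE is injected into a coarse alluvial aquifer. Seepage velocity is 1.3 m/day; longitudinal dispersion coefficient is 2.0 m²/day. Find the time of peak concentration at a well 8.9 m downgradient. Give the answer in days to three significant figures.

For the 1D instantaneous-source solution, setting ∂C/∂t = 0 at fixed x gives v²t² + 2Dt − x² = 0, so t = (√(D² + v²x²) − D)/v².
√(D² + v²x²) = √(2.0² + 1.3² × 8.9²) = 11.74; v² = 1.69.
t = (11.74 − 2.0)/1.69 = 5.76 days (vs. the pure-advection estimate x/v = 6.85 d).

5.76 days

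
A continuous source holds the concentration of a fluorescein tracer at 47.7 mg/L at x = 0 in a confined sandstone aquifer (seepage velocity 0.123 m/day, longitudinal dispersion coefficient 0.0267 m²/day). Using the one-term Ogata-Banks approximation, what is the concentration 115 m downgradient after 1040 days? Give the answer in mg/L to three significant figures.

For a continuous step input, C/C₀ ≈ ½·erfc((x−vt)/(2√(Dt))).
vt = 0.123 × 1040 = 127.92 m and 2√(Dt) = 2√(0.0267 × 1040) = 10.54 m.
Argument (x−vt)/(2√(Dt)) = (115 − 127.92)/10.54 = -1.226; ½·erfc(-1.226) = 0.9585.
C = 47.7 × 0.9585 = 45.7 mg/L.

45.7 mg/L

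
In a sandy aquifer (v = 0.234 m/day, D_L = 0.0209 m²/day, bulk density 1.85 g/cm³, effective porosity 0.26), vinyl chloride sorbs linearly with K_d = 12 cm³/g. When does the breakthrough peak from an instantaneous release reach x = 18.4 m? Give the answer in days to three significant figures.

6760 days

Retardation factor R = 1 + ρ_b·K_d/n = 1 + 1.85 × 12/0.26 = 86.38.
Sorption retards both mechanisms: v_R = v/R = 0.002709 m/day, D_R = D/R = 0.0002420 m²/day.
Peak time from v_R²t² + 2D_R t − x² = 0: t = (√(D_R² + v_R²x²) − D_R)/v_R².
√(D_R² + v_R²x²) = √(0.0002420² + 0.002709² × 18.4²) = 0.04985; v_R² = 7.339e-06.
t = (0.04985 − 0.0002420)/7.339e-06 = 6760 days.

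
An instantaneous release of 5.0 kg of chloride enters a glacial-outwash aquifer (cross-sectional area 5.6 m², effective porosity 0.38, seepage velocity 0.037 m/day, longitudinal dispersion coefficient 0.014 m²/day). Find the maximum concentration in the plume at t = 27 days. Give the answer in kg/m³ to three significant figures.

The peak of an instantaneous 1D plume sits at x = vt; there the Gaussian factor is 1 and C_max = M/(n_e·A·√(4πDt)), where n_e·A is the pore area the mass is dissolved in.
√(4πDt) = √(4π × 0.014 × 27) = 2.179 m, so C_max = 5.0/(0.38 × 5.6 × 2.179) = 1.08 kg/m³.

1.08 kg/m³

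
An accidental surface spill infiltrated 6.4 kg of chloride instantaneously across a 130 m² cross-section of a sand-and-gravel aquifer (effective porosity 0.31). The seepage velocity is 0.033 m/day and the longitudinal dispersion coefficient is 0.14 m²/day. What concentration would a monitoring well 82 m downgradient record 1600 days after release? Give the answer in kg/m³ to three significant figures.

For an instantaneous plane source, C(x,t) = M/(n_e·A·√(4πDt)) · exp(−(x−vt)²/(4Dt)), with n_e·A the pore (flow) area.
Plume center vt = 0.033 × 1600 = 52.8 m, so the well at 82 m is 29.2 m downgradient of the peak.
√(4πDt) = 53.06 m, giving peak height M/(n_e·A·√(4πDt)) = 6.4/(0.31 × 130 × 53.06) = 0.002993 kg/m³.
(x−vt)²/(4Dt) = (29.2)²/(4 × 0.14 × 1600) = 0.9516; exp(−0.9516) = 0.3861.
C = 0.002993 × 0.3861 = 0.00116 kg/m³.

0.00116 kg/m³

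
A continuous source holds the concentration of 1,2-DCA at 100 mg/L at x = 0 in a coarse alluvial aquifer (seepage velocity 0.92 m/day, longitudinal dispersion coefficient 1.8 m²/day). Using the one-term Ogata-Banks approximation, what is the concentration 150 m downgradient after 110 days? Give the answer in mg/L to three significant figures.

For a continuous step input, C/C₀ ≈ ½·erfc((x−vt)/(2√(Dt))).
vt = 0.92 × 110 = 101.2 m and 2√(Dt) = 2√(1.8 × 110) = 28.14 m.
Argument (x−vt)/(2√(Dt)) = (150 − 101.2)/28.14 = 1.734; ½·erfc(1.734) = 0.007098.
C = 100 × 0.007098 = 0.710 mg/L.

0.710 mg/L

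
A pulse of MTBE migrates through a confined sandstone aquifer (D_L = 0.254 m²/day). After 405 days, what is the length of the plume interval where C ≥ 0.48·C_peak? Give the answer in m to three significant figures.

34.8 m

The plume is Gaussian with σ = √(2Dt) = √(2 × 0.254 × 405) = 14.34 m.
C/C_peak = exp(−Δx²/(2σ²)) = 0.48 ⇒ Δx = σ·√(−2 ln 0.48) = 14.34 × 1.212 = 17.38 m.
Width = 2Δx = 34.8 m.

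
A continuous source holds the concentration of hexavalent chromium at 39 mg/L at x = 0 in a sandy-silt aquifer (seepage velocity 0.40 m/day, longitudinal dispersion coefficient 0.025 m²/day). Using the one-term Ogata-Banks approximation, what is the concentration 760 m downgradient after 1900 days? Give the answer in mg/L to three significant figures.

For a continuous step input, C/C₀ ≈ ½·erfc((x−vt)/(2√(Dt))).
vt = 0.40 × 1900 = 760 m and 2√(Dt) = 2√(0.025 × 1900) = 13.78 m.
Argument (x−vt)/(2√(Dt)) = (760 − 760)/13.78 = 0; ½·erfc(0) = 0.5000.
C = 39 × 0.5000 = 19.5 mg/L.

19.5 mg/L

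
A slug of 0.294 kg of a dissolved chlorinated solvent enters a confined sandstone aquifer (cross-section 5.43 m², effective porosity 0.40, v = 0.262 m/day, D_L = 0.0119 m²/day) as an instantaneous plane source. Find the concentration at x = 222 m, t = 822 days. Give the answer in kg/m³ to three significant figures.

0.00396 kg/m³

For an instantaneous plane source, C(x,t) = M/(n_e·A·√(4πDt)) · exp(−(x−vt)²/(4Dt)), with n_e·A the pore (flow) area.
Plume center vt = 0.262 × 822 = 215.364 m, so the well at 222 m is 6.636 m downgradient of the peak.
√(4πDt) = 11.09 m, giving peak height M/(n_e·A·√(4πDt)) = 0.294/(0.40 × 5.43 × 11.09) = 0.01221 kg/m³.
(x−vt)²/(4Dt) = (6.636)²/(4 × 0.0119 × 822) = 1.125; exp(−1.125) = 0.3247.
C = 0.01221 × 0.3247 = 0.00396 kg/m³.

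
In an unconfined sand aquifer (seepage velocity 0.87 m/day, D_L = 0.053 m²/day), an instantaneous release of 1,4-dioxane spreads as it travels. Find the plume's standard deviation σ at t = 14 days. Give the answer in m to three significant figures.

1.22 m

Dispersive spreading gives a Gaussian with σ² = 2Dt; advection only shifts the center.
σ = √(2 × 0.053 × 14) = 1.22 m.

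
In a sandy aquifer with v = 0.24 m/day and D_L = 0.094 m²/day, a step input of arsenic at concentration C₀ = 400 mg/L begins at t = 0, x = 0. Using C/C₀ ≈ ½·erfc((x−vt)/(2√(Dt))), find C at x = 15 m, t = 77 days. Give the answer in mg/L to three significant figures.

328 mg/L

For a continuous step input, C/C₀ ≈ ½·erfc((x−vt)/(2√(Dt))).
vt = 0.24 × 77 = 18.48 m and 2√(Dt) = 2√(0.094 × 77) = 5.381 m.
Argument (x−vt)/(2√(Dt)) = (15 − 18.48)/5.381 = -0.6467; ½·erfc(-0.6467) = 0.8198.
C = 400 × 0.8198 = 328 mg/L.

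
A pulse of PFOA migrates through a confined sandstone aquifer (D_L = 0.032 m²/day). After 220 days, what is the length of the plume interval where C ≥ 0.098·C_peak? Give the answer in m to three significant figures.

The plume is Gaussian with σ = √(2Dt) = √(2 × 0.032 × 220) = 3.752 m.
C/C_peak = exp(−Δx²/(2σ²)) = 0.098 ⇒ Δx = σ·√(−2 ln 0.098) = 3.752 × 2.155 = 8.086 m.
Width = 2Δx = 16.2 m.

16.2 m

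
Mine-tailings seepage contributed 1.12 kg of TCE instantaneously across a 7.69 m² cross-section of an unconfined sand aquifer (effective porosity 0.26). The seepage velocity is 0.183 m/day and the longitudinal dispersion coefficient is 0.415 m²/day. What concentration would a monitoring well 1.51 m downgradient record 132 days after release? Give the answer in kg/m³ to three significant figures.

0.00206 kg/m³

For an instantaneous plane source, C(x,t) = M/(n_e·A·√(4πDt)) · exp(−(x−vt)²/(4Dt)), with n_e·A the pore (flow) area.
Plume center vt = 0.183 × 132 = 24.156 m, so the well at 1.51 m is 22.646 m upgradient of the peak.
√(4πDt) = 26.24 m, giving peak height M/(n_e·A·√(4πDt)) = 1.12/(0.26 × 7.69 × 26.24) = 0.02135 kg/m³.
(x−vt)²/(4Dt) = (-22.646)²/(4 × 0.415 × 132) = 2.340; exp(−2.340) = 0.09633.
C = 0.02135 × 0.09633 = 0.00206 kg/m³.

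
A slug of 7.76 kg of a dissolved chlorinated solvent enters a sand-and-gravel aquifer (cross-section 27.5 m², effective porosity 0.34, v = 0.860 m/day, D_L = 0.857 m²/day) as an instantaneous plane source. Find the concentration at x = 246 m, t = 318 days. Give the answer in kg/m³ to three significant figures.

0.00709 kg/m³

For an instantaneous plane source, C(x,t) = M/(n_e·A·√(4πDt)) · exp(−(x−vt)²/(4Dt)), with n_e·A the pore (flow) area.
Plume center vt = 0.860 × 318 = 273.48 m, so the well at 246 m is 27.48 m upgradient of the peak.
√(4πDt) = 58.52 m, giving peak height M/(n_e·A·√(4πDt)) = 7.76/(0.34 × 27.5 × 58.52) = 0.01418 kg/m³.
(x−vt)²/(4Dt) = (-27.48)²/(4 × 0.857 × 318) = 0.6927; exp(−0.6927) = 0.5002.
C = 0.01418 × 0.5002 = 0.00709 kg/m³.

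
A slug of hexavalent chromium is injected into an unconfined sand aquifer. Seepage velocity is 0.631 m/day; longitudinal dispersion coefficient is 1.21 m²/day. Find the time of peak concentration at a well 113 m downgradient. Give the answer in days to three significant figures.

For the 1D instantaneous-source solution, setting ∂C/∂t = 0 at fixed x gives v²t² + 2Dt − x² = 0, so t = (√(D² + v²x²) − D)/v².
√(D² + v²x²) = √(1.21² + 0.631² × 113²) = 71.31; v² = 0.398161.
t = (71.31 − 1.21)/0.398161 = 176 days (vs. the pure-advection estimate x/v = 179 d).

176 days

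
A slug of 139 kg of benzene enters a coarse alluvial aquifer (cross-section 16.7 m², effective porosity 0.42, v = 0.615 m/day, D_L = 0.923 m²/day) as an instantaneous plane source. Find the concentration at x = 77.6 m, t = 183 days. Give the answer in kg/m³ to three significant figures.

0.0706 kg/m³

For an instantaneous plane source, C(x,t) = M/(n_e·A·√(4πDt)) · exp(−(x−vt)²/(4Dt)), with n_e·A the pore (flow) area.
Plume center vt = 0.615 × 183 = 112.545 m, so the well at 77.6 m is 34.945 m upgradient of the peak.
√(4πDt) = 46.07 m, giving peak height M/(n_e·A·√(4πDt)) = 139/(0.42 × 16.7 × 46.07) = 0.4302 kg/m³.
(x−vt)²/(4Dt) = (-34.945)²/(4 × 0.923 × 183) = 1.807; exp(−1.807) = 0.1641.
C = 0.4302 × 0.1641 = 0.0706 kg/m³.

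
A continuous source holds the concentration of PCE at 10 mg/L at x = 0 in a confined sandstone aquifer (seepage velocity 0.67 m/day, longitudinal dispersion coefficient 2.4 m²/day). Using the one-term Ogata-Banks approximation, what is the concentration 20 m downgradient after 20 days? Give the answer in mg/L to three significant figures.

2.50 mg/L

For a continuous step input, C/C₀ ≈ ½·erfc((x−vt)/(2√(Dt))).
vt = 0.67 × 20 = 13.4 m and 2√(Dt) = 2√(2.4 × 20) = 13.86 m.
Argument (x−vt)/(2√(Dt)) = (20 − 13.4)/13.86 = 0.4762; ½·erfc(0.4762) = 0.2503.
C = 10 × 0.2503 = 2.50 mg/L.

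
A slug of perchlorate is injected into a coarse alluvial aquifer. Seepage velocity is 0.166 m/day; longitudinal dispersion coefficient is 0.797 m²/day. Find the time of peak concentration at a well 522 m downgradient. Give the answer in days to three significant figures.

3120 days

For the 1D instantaneous-source solution, setting ∂C/∂t = 0 at fixed x gives v²t² + 2Dt − x² = 0, so t = (√(D² + v²x²) − D)/v².
√(D² + v²x²) = √(0.797² + 0.166² × 522²) = 86.66; v² = 0.027556.
t = (86.66 − 0.797)/0.027556 = 3120 days (vs. the pure-advection estimate x/v = 3140 d).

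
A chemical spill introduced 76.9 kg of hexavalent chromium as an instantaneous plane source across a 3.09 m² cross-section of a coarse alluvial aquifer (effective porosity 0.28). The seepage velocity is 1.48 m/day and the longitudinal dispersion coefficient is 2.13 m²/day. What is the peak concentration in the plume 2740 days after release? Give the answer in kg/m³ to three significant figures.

0.328 kg/m³

The peak of an instantaneous 1D plume sits at x = vt; there the Gaussian factor is 1 and C_max = M/(n_e·A·√(4πDt)), where n_e·A is the pore area the mass is dissolved in.
√(4πDt) = √(4π × 2.13 × 2740) = 270.8 m, so C_max = 76.9/(0.28 × 3.09 × 270.8) = 0.328 kg/m³.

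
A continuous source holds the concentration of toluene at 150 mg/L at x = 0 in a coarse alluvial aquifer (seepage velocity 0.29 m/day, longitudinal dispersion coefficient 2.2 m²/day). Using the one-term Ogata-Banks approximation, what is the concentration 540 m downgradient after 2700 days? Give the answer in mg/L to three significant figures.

148 mg/L

For a continuous step input, C/C₀ ≈ ½·erfc((x−vt)/(2√(Dt))).
vt = 0.29 × 2700 = 783 m and 2√(Dt) = 2√(2.2 × 2700) = 154.1 m.
Argument (x−vt)/(2√(Dt)) = (540 − 783)/154.1 = -1.577; ½·erfc(-1.577) = 0.9871.
C = 150 × 0.9871 = 148 mg/L.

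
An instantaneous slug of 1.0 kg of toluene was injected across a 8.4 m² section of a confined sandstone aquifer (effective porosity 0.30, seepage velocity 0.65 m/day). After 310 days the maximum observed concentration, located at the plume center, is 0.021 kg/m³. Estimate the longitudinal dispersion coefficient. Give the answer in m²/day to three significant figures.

At the plume center C_max = M/(n_e·A·√(4πDt)), so D = M²/(4πt·(n_e·A·C_max)²).
n_e·A·C_max = 0.30 × 8.4 × 0.021 = 0.05292 kg/m.
D = 1.0²/(4π × 310 × 0.05292²) = 0.0917 m²/day.

0.0917 m²/day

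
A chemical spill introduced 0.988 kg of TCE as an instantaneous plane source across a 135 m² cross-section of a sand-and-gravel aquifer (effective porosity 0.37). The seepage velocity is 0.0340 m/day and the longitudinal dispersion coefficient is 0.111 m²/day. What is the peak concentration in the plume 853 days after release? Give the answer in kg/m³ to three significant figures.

0.000573 kg/m³

The peak of an instantaneous 1D plume sits at x = vt; there the Gaussian factor is 1 and C_max = M/(n_e·A·√(4πDt)), where n_e·A is the pore area the mass is dissolved in.
√(4πDt) = √(4π × 0.111 × 853) = 34.49 m, so C_max = 0.988/(0.37 × 135 × 34.49) = 0.000573 kg/m³.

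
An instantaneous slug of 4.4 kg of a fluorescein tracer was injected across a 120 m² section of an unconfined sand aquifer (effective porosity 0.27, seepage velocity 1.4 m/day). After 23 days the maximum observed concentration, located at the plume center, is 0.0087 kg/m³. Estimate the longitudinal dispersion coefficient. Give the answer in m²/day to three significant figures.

At the plume center C_max = M/(n_e·A·√(4πDt)), so D = M²/(4πt·(n_e·A·C_max)²).
n_e·A·C_max = 0.27 × 120 × 0.0087 = 0.2819 kg/m.
D = 4.4²/(4π × 23 × 0.2819²) = 0.843 m²/day.

0.843 m²/day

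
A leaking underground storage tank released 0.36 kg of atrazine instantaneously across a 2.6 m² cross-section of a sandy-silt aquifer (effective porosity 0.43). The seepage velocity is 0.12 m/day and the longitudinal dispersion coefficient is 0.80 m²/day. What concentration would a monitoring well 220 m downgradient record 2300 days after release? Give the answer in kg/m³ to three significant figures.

0.00138 kg/m³

For an instantaneous plane source, C(x,t) = M/(n_e·A·√(4πDt)) · exp(−(x−vt)²/(4Dt)), with n_e·A the pore (flow) area.
Plume center vt = 0.12 × 2300 = 276 m, so the well at 220 m is 56 m upgradient of the peak.
√(4πDt) = 152.1 m, giving peak height M/(n_e·A·√(4πDt)) = 0.36/(0.43 × 2.6 × 152.1) = 0.002117 kg/m³.
(x−vt)²/(4Dt) = (-56)²/(4 × 0.80 × 2300) = 0.4261; exp(−0.4261) = 0.6531.
C = 0.002117 × 0.6531 = 0.00138 kg/m³.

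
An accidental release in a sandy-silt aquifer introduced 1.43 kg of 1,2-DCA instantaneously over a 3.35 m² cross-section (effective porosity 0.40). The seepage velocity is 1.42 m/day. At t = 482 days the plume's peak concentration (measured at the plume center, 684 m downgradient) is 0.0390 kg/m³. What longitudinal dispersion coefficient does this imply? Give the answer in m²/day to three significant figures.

0.124 m²/day

At the plume center C_max = M/(n_e·A·√(4πDt)), so D = M²/(4πt·(n_e·A·C_max)²).
n_e·A·C_max = 0.40 × 3.35 × 0.0390 = 0.05226 kg/m.
D = 1.43²/(4π × 482 × 0.05226²) = 0.124 m²/day.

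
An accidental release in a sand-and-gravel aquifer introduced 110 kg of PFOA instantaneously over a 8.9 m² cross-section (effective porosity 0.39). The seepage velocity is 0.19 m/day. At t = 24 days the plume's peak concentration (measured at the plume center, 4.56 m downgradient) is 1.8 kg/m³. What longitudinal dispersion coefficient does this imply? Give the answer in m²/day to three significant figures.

At the plume center C_max = M/(n_e·A·√(4πDt)), so D = M²/(4πt·(n_e·A·C_max)²).
n_e·A·C_max = 0.39 × 8.9 × 1.8 = 6.248 kg/m.
D = 110²/(4π × 24 × 6.248²) = 1.03 m²/day.

1.03 m²/day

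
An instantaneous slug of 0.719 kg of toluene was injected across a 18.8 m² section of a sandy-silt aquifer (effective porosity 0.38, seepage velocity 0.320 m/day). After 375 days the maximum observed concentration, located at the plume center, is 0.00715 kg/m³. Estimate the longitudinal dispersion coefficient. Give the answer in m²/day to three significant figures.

0.0420 m²/day

At the plume center C_max = M/(n_e·A·√(4πDt)), so D = M²/(4πt·(n_e·A·C_max)²).
n_e·A·C_max = 0.38 × 18.8 × 0.00715 = 0.05108 kg/m.
D = 0.719²/(4π × 375 × 0.05108²) = 0.0420 m²/day.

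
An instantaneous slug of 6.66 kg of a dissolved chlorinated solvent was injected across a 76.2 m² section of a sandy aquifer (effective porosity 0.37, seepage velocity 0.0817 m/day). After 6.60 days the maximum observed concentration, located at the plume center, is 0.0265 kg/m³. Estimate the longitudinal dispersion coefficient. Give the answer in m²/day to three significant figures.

At the plume center C_max = M/(n_e·A·√(4πDt)), so D = M²/(4πt·(n_e·A·C_max)²).
n_e·A·C_max = 0.37 × 76.2 × 0.0265 = 0.7471 kg/m.
D = 6.66²/(4π × 6.60 × 0.7471²) = 0.958 m²/day.

0.958 m²/day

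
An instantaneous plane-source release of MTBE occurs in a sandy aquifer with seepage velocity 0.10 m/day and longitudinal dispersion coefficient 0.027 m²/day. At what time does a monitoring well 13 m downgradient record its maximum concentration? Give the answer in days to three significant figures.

127 days

For the 1D instantaneous-source solution, setting ∂C/∂t = 0 at fixed x gives v²t² + 2Dt − x² = 0, so t = (√(D² + v²x²) − D)/v².
√(D² + v²x²) = √(0.027² + 0.10² × 13²) = 1.300; v² = 0.01.
t = (1.300 − 0.027)/0.01 = 127 days (vs. the pure-advection estimate x/v = 130 d).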